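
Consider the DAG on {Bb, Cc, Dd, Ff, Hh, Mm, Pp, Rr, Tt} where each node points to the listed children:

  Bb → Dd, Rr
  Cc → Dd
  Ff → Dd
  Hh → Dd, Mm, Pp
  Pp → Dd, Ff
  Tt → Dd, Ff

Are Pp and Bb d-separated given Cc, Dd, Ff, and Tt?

Enumerating the 4 paths from Pp to Bb and testing each for blocking by {Cc, Dd, Ff, Tt}:
  1. Pp → Dd ← Bb — Dd:collider[open] ⇒ active
  2. Pp ← Hh → Dd ← Bb — Hh:fork[open]; Dd:collider[open] ⇒ active
  3. Pp → Ff → Dd ← Bb — Ff:chain[blocks]; Dd:collider[open] ⇒ blocked
  4. Pp → Ff ← Tt → Dd ← Bb — Ff:collider[open]; Tt:fork[blocks]; Dd:collider[open] ⇒ blocked
At least one path is unblocked, so d-separation fails.

No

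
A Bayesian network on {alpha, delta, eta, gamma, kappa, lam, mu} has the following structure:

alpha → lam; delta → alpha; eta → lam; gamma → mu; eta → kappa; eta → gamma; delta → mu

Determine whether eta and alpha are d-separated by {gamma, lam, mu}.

2 paths connect eta and alpha; each must be blocked for d-separation to hold:
Path 1: eta → gamma → mu ← delta → alpha
  gamma is a chain here and gamma is conditioned on, so the path is blocked at gamma.
Path 2: eta → lam ← alpha
  lam is a collider and lam is conditioned on, which opens it — no node blocks this path, so it is active.
At least one path is unblocked, so d-separation fails.

No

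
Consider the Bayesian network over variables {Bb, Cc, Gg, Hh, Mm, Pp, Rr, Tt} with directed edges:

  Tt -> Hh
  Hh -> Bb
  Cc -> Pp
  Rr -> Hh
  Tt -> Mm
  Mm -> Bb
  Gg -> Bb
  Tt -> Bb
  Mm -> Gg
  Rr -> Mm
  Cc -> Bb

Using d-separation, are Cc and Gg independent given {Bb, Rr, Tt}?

Enumerating the 6 paths from Cc to Gg and testing each for blocking by {Bb, Rr, Tt}:
Path 1: Cc → Bb ← Mm → Gg
  Bb is a collider and Bb is conditioned on, which opens it; Mm is a fork and Mm is not conditioned on — no node blocks this path, so it is active.
Path 2: Cc → Bb ← Hh ← Tt → Mm → Gg
  Tt is a fork here and Tt is conditioned on, so the path is blocked at Tt.
Path 3: Cc → Bb ← Hh ← Rr → Mm → Gg
  Rr is a fork here and Rr is conditioned on, so the path is blocked at Rr.
Path 4: Cc → Bb ← Gg
  Bb is a collider and Bb is conditioned on, which opens it — no node blocks this path, so it is active.
Path 5: Cc → Bb ← Tt → Mm → Gg
  Tt is a fork here and Tt is conditioned on, so the path is blocked at Tt.
Path 6: Cc → Bb ← Tt → Hh ← Rr → Mm → Gg
  Tt is a fork here and Tt is conditioned on, so the path is blocked at Tt.
At least one path is unblocked, so d-separation fails.

No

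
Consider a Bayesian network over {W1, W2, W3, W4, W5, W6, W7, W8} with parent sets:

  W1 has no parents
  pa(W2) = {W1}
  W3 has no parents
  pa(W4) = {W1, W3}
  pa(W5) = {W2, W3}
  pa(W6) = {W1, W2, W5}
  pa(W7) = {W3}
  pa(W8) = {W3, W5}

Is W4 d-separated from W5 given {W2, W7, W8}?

6 paths connect W4 and W5; each must be blocked for d-separation to hold:
  1. W4 ← W3 → W5 — W3:fork[open] ⇒ active
  2. W4 ← W3 → W8 ← W5 — W3:fork[open]; W8:collider[open] ⇒ active
  3. W4 ← W1 → W2 → W5 — W1:fork[open]; W2:chain[blocks] ⇒ blocked
  4. W4 ← W1 → W2 → W6 ← W5 — W1:fork[open]; W2:chain[blocks]; W6:collider[blocks] ⇒ blocked
  5. W4 ← W1 → W6 ← W2 → W5 — W1:fork[open]; W6:collider[blocks]; W2:fork[blocks] ⇒ blocked
  6. W4 ← W1 → W6 ← W5 — W1:fork[open]; W6:collider[blocks] ⇒ blocked
Because an active path exists, W4 and W5 are not d-separated.

No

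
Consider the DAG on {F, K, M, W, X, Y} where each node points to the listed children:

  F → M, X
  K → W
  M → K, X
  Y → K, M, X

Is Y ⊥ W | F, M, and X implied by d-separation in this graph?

We examine all 4 paths between Y and W:
  1. Y → X ← M → K → W — X:collider[open]; M:fork[blocks]; K:chain[open] ⇒ blocked
  2. Y → X ← F → M → K → W — X:collider[open]; F:fork[blocks]; M:chain[blocks]; K:chain[open] ⇒ blocked
  3. Y → M → K → W — M:chain[blocks]; K:chain[open] ⇒ blocked
  4. Y → K → W — K:chain[open] ⇒ active
At least one path is unblocked, so d-separation fails.

No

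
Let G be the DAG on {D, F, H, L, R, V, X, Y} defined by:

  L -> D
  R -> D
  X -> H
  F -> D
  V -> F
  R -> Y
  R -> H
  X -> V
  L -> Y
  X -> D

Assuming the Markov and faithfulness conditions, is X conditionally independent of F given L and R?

No — X and F are not d-separated given {L, R}.

Enumerating the 4 paths from X to F and testing each for blocking by {L, R}:
Path 1: X → D ← F
  D is a collider here and neither D nor any of its descendants is conditioned on, so the collider stays closed — the path is blocked at D.
Path 2: X → V → F
  V is a chain and V is not conditioned on — no node blocks this path, so it is active.
Path 3: X → H ← R → D ← F
  H is a collider here and neither H nor any of its descendants is conditioned on, so the collider stays closed — the path is blocked at H.
Path 4: X → H ← R → Y ← L → D ← F
  H is a collider here and neither H nor any of its descendants is conditioned on, so the collider stays closed — the path is blocked at H.
Since the path X → V → F is active, X and F are not d-separated given {L, R}.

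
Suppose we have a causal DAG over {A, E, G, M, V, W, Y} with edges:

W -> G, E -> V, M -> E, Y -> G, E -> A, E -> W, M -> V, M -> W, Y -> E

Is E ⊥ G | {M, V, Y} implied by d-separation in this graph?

No

There are 4 undirected paths between E and G; checking each against the conditioning set {M, V, Y}:
Path 1: E → V ← M → W → G
  M is a fork here and M is conditioned on, so the path is blocked at M.
Path 2: E ← M → W → G
  M is a fork here and M is conditioned on, so the path is blocked at M.
Path 3: E → W → G
  W is a chain and W is not conditioned on — no node blocks this path, so it is active.
Path 4: E ← Y → G
  Y is a fork here and Y is conditioned on, so the path is blocked at Y.
At least one path is unblocked, so d-separation fails.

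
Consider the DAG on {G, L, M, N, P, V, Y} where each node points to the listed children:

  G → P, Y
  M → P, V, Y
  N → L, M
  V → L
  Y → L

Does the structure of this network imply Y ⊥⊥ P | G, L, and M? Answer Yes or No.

Yes

There are 4 undirected paths between Y and P; checking each against the conditioning set {G, L, M}:
Path 1: Y ← G → P
  G is a fork here and G is conditioned on, so the path is blocked at G.
Path 2: Y ← M → P
  M is a fork here and M is conditioned on, so the path is blocked at M.
Path 3: Y → L ← V ← M → P
  M is a fork here and M is conditioned on, so the path is blocked at M.
Path 4: Y → L ← N → M → P
  M is a chain here and M is conditioned on, so the path is blocked at M.
Every path is blocked, so Y and P are d-separated given {G, L, M}.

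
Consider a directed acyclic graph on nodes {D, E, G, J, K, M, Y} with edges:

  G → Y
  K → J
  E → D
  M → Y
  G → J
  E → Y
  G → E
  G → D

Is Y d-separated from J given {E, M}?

We examine all 3 paths between Y and J:
  1. Y ← G → J — G:fork[open] ⇒ active
  2. Y ← E ← G → J — E:chain[blocks]; G:fork[open] ⇒ blocked
  3. Y ← E → D ← G → J — E:fork[blocks]; D:collider[blocks]; G:fork[open] ⇒ blocked
Because an active path exists, Y and J are not d-separated.

No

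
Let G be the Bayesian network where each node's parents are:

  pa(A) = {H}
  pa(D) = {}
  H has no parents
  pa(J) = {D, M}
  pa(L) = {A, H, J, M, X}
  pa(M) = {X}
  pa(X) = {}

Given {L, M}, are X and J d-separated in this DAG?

No

Enumerating the 4 paths from X to J and testing each for blocking by {L, M}:
Path 1: X → M → L ← J
  M is a chain here and M is conditioned on, so the path is blocked at M.
Path 2: X → M → J
  M is a chain here and M is conditioned on, so the path is blocked at M.
Path 3: X → L ← M → J
  M is a fork here and M is conditioned on, so the path is blocked at M.
Path 4: X → L ← J
  L is a collider and L is conditioned on, which opens it — no node blocks this path, so it is active.
At least one path is unblocked, so d-separation fails.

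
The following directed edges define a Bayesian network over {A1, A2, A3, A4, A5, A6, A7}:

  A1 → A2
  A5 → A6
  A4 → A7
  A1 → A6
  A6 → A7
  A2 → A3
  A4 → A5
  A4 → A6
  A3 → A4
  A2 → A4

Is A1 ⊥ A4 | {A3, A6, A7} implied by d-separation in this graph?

5 paths connect A1 and A4; each must be blocked for d-separation to hold:
Path 1: A1 → A2 → A3 → A4
  A3 is a chain here and A3 is conditioned on, so the path is blocked at A3.
Path 2: A1 → A2 → A4
  A2 is a chain and A2 is not conditioned on — no node blocks this path, so it is active.
Path 3: A1 → A6 → A7 ← A4
  A6 is a chain here and A6 is conditioned on, so the path is blocked at A6.
Path 4: A1 → A6 ← A5 ← A4
  A6 is a collider and A6 is conditioned on, which opens it; A5 is a chain and A5 is not conditioned on — no node blocks this path, so it is active.
Path 5: A1 → A6 ← A4
  A6 is a collider and A6 is conditioned on, which opens it — no node blocks this path, so it is active.
Since the path A1 → A2 → A4 is active, A1 and A4 are not d-separated given {A3, A6, A7}.

No — A1 and A4 are not d-separated given {A3, A6, A7}.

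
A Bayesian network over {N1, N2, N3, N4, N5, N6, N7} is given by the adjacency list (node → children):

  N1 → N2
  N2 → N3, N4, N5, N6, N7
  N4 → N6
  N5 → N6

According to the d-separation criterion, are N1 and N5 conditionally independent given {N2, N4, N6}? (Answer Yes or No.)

Yes — N1 and N5 are d-separated given {N2, N4, N6}.

Enumerating the 3 paths from N1 to N5 and testing each for blocking by {N2, N4, N6}:
Path 1: N1 → N2 → N6 ← N5
  N2 is a chain here and N2 is conditioned on, so the path is blocked at N2.
Path 2: N1 → N2 → N4 → N6 ← N5
  N2 is a chain here and N2 is conditioned on, so the path is blocked at N2.
Path 3: N1 → N2 → N5
  N2 is a chain here and N2 is conditioned on, so the path is blocked at N2.
Every path is blocked, so N1 and N5 are d-separated given {N2, N4, N6}.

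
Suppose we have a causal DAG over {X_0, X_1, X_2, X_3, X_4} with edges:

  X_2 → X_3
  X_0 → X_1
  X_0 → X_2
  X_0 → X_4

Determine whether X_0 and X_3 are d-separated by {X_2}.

The only undirected path from X_0 to X_3 is:
Path 1: X_0 → X_2 → X_3
  X_2 is a chain here and X_2 is conditioned on, so the path is blocked at X_2.
Since every path is blocked, d-separation holds.

Yes — X_0 and X_3 are d-separated given {X_2}.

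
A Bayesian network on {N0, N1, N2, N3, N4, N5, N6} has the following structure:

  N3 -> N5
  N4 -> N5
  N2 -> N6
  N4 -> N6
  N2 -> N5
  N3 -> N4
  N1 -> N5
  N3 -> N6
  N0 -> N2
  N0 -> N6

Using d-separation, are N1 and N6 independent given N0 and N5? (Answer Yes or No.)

No

We examine all 6 paths between N1 and N6:
Path 1: N1 → N5 ← N2 ← N0 → N6
  N0 is a fork here and N0 is conditioned on, so the path is blocked at N0.
Path 2: N1 → N5 ← N2 → N6
  N5 is a collider and N5 is conditioned on, which opens it; N2 is a fork and N2 is not conditioned on — no node blocks this path, so it is active.
Path 3: N1 → N5 ← N4 ← N3 → N6
  N5 is a collider and N5 is conditioned on, which opens it; N4 is a chain and N4 is not conditioned on; N3 is a fork and N3 is not conditioned on — no node blocks this path, so it is active.
Path 4: N1 → N5 ← N4 → N6
  N5 is a collider and N5 is conditioned on, which opens it; N4 is a fork and N4 is not conditioned on — no node blocks this path, so it is active.
Path 5: N1 → N5 ← N3 → N4 → N6
  N5 is a collider and N5 is conditioned on, which opens it; N3 is a fork and N3 is not conditioned on; N4 is a chain and N4 is not conditioned on — no node blocks this path, so it is active.
Path 6: N1 → N5 ← N3 → N6
  N5 is a collider and N5 is conditioned on, which opens it; N3 is a fork and N3 is not conditioned on — no node blocks this path, so it is active.
Since the path N1 → N5 ← N2 → N6 is active, N1 and N6 are not d-separated given {N0, N5}.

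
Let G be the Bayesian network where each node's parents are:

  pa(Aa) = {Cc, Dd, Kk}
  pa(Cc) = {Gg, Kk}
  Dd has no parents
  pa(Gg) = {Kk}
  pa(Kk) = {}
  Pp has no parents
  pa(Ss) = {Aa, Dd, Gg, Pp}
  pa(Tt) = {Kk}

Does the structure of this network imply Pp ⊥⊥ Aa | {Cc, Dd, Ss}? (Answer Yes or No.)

No — Pp and Aa are not d-separated given {Cc, Dd, Ss}.

Enumerating the 6 paths from Pp to Aa and testing each for blocking by {Cc, Dd, Ss}:
Path 1: Pp → Ss ← Dd → Aa
  Dd is a fork here and Dd is conditioned on, so the path is blocked at Dd.
Path 2: Pp → Ss ← Gg ← Kk → Cc → Aa
  Cc is a chain here and Cc is conditioned on, so the path is blocked at Cc.
Path 3: Pp → Ss ← Gg ← Kk → Aa
  Ss is a collider and Ss is conditioned on, which opens it; Gg is a chain and Gg is not conditioned on; Kk is a fork and Kk is not conditioned on — no node blocks this path, so it is active.
Path 4: Pp → Ss ← Gg → Cc ← Kk → Aa
  Ss is a collider and Ss is conditioned on, which opens it; Gg is a fork and Gg is not conditioned on; Cc is a collider and Cc is conditioned on, which opens it; Kk is a fork and Kk is not conditioned on — no node blocks this path, so it is active.
Path 5: Pp → Ss ← Gg → Cc → Aa
  Cc is a chain here and Cc is conditioned on, so the path is blocked at Cc.
Path 6: Pp → Ss ← Aa
  Ss is a collider and Ss is conditioned on, which opens it — no node blocks this path, so it is active.
At least one path is unblocked, so d-separation fails.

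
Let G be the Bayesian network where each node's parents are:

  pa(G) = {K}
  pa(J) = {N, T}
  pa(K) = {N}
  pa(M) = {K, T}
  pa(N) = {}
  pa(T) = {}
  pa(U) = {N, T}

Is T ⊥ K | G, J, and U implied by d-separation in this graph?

No — T and K are not d-separated given {G, J, U}.

We examine all 3 paths between T and K:
  1. T → M ← K — M:collider[blocks] ⇒ blocked
  2. T → U ← N → K — U:collider[open]; N:fork[open] ⇒ active
  3. T → J ← N → K — J:collider[open]; N:fork[open] ⇒ active
Since the path T → U ← N → K is active, T and K are not d-separated given {G, J, U}.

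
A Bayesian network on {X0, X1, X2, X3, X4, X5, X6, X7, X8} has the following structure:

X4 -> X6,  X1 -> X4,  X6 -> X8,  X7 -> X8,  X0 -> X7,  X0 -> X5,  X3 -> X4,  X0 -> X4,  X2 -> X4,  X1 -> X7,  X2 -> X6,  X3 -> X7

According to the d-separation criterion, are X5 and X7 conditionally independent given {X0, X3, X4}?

Yes — X5 and X7 are d-separated given {X0, X3, X4}.

Enumerating the 5 paths from X5 to X7 and testing each for blocking by {X0, X3, X4}:
Path 1: X5 ← X0 → X7
  X0 is a fork here and X0 is conditioned on, so the path is blocked at X0.
Path 2: X5 ← X0 → X4 ← X2 → X6 → X8 ← X7
  X0 is a fork here and X0 is conditioned on, so the path is blocked at X0.
Path 3: X5 ← X0 → X4 ← X1 → X7
  X0 is a fork here and X0 is conditioned on, so the path is blocked at X0.
Path 4: X5 ← X0 → X4 ← X3 → X7
  X0 is a fork here and X0 is conditioned on, so the path is blocked at X0.
Path 5: X5 ← X0 → X4 → X6 → X8 ← X7
  X0 is a fork here and X0 is conditioned on, so the path is blocked at X0.
Every path is blocked, so X5 and X7 are d-separated given {X0, X3, X4}.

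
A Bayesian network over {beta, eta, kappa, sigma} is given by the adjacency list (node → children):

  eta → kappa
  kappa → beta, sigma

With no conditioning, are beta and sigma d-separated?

No

Only one path connects beta and sigma:
Path 1: beta ← kappa → sigma
  kappa is a fork and kappa is not conditioned on — no node blocks this path, so it is active.
Since the path beta ← kappa → sigma is active, beta and sigma are not d-separated given ∅.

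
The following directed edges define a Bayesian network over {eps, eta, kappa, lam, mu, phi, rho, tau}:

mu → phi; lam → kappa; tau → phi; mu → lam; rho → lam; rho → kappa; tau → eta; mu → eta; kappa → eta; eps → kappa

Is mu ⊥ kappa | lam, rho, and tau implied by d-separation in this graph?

There are 4 undirected paths between mu and kappa; checking each against the conditioning set {lam, rho, tau}:
Path 1: mu → phi ← tau → eta ← kappa
  phi is a collider here and neither phi nor any of its descendants is conditioned on, so the collider stays closed — the path is blocked at phi.
Path 2: mu → lam ← rho → kappa
  rho is a fork here and rho is conditioned on, so the path is blocked at rho.
Path 3: mu → lam → kappa
  lam is a chain here and lam is conditioned on, so the path is blocked at lam.
Path 4: mu → eta ← kappa
  eta is a collider here and neither eta nor any of its descendants is conditioned on, so the collider stays closed — the path is blocked at eta.
All paths are blocked; mu ⊥ kappa | {lam, rho, tau} holds.

Yes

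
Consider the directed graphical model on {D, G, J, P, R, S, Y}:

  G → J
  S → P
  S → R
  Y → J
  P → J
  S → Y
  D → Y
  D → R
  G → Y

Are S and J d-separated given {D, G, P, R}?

No — S and J are not d-separated given {D, G, P, R}.

Enumerating the 5 paths from S to J and testing each for blocking by {D, G, P, R}:
Path 1: S → P → J
  P is a chain here and P is conditioned on, so the path is blocked at P.
Path 2: S → Y ← G → J
  Y is a collider here and neither Y nor any of its descendants is conditioned on, so the collider stays closed — the path is blocked at Y.
Path 3: S → Y → J
  Y is a chain and Y is not conditioned on — no node blocks this path, so it is active.
Path 4: S → R ← D → Y ← G → J
  D is a fork here and D is conditioned on, so the path is blocked at D.
Path 5: S → R ← D → Y → J
  D is a fork here and D is conditioned on, so the path is blocked at D.
Because an active path exists, S and J are not d-separated.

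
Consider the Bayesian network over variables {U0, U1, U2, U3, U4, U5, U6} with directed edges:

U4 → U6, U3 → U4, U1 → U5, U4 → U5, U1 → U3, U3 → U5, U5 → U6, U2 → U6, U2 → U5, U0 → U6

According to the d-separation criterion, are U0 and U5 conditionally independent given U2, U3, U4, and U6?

5 paths connect U0 and U5; each must be blocked for d-separation to hold:
Path 1: U0 → U6 ← U2 → U5
  U2 is a fork here and U2 is conditioned on, so the path is blocked at U2.
Path 2: U0 → U6 ← U4 ← U3 ← U1 → U5
  U4 is a chain here and U4 is conditioned on, so the path is blocked at U4.
Path 3: U0 → U6 ← U4 ← U3 → U5
  U4 is a chain here and U4 is conditioned on, so the path is blocked at U4.
Path 4: U0 → U6 ← U4 → U5
  U4 is a fork here and U4 is conditioned on, so the path is blocked at U4.
Path 5: U0 → U6 ← U5
  U6 is a collider and U6 is conditioned on, which opens it — no node blocks this path, so it is active.
Because an active path exists, U0 and U5 are not d-separated.

No — U0 and U5 are not d-separated given {U2, U3, U4, U6}.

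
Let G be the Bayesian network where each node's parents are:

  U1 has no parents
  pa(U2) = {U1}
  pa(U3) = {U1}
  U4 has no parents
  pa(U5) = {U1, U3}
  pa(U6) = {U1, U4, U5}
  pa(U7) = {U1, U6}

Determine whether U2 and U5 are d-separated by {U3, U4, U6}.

No — U2 and U5 are not d-separated given {U3, U4, U6}.

We examine all 4 paths between U2 and U5:
Path 1: U2 ← U1 → U3 → U5
  U3 is a chain here and U3 is conditioned on, so the path is blocked at U3.
Path 2: U2 ← U1 → U7 ← U6 ← U5
  U7 is a collider here and neither U7 nor any of its descendants is conditioned on, so the collider stays closed — the path is blocked at U7.
Path 3: U2 ← U1 → U5
  U1 is a fork and U1 is not conditioned on — no node blocks this path, so it is active.
Path 4: U2 ← U1 → U6 ← U5
  U1 is a fork and U1 is not conditioned on; U6 is a collider and U6 is conditioned on, which opens it — no node blocks this path, so it is active.
Since the path U2 ← U1 → U5 is active, U2 and U5 are not d-separated given {U3, U4, U6}.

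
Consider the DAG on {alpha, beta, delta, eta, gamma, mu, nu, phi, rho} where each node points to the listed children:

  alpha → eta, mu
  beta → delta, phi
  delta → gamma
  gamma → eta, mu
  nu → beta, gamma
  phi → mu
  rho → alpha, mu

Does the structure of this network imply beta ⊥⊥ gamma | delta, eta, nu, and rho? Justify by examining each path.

There are 5 undirected paths between beta and gamma; checking each against the conditioning set {delta, eta, nu, rho}:
Path 1: beta → phi → mu ← rho → alpha → eta ← gamma
  mu is a collider here and neither mu nor any of its descendants is conditioned on, so the collider stays closed — the path is blocked at mu.
Path 2: beta → phi → mu ← gamma
  mu is a collider here and neither mu nor any of its descendants is conditioned on, so the collider stays closed — the path is blocked at mu.
Path 3: beta → phi → mu ← alpha → eta ← gamma
  mu is a collider here and neither mu nor any of its descendants is conditioned on, so the collider stays closed — the path is blocked at mu.
Path 4: beta ← nu → gamma
  nu is a fork here and nu is conditioned on, so the path is blocked at nu.
Path 5: beta → delta → gamma
  delta is a chain here and delta is conditioned on, so the path is blocked at delta.
Since every path is blocked, d-separation holds.

Yes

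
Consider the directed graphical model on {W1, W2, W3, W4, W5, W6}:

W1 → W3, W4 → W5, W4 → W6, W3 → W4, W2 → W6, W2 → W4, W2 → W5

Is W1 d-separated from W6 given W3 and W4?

Yes

There are 3 undirected paths between W1 and W6; checking each against the conditioning set {W3, W4}:
Path 1: W1 → W3 → W4 → W6
  W3 is a chain here and W3 is conditioned on, so the path is blocked at W3.
Path 2: W1 → W3 → W4 ← W2 → W6
  W3 is a chain here and W3 is conditioned on, so the path is blocked at W3.
Path 3: W1 → W3 → W4 → W5 ← W2 → W6
  W3 is a chain here and W3 is conditioned on, so the path is blocked at W3.
All paths are blocked; W1 ⊥ W6 | {W3, W4} holds.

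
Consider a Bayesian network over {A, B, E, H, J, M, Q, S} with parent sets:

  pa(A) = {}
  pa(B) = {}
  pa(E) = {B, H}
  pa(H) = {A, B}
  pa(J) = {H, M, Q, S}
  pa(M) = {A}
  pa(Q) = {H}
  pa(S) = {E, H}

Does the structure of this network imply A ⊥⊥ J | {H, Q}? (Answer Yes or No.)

No — A and J are not d-separated given {H, Q}.

There are 6 undirected paths between A and J; checking each against the conditioning set {H, Q}:
Path 1: A → H ← B → E → S → J
  H is a collider and H is conditioned on, which opens it; B is a fork and B is not conditioned on; E is a chain and E is not conditioned on; S is a chain and S is not conditioned on — no node blocks this path, so it is active.
Path 2: A → H → S → J
  H is a chain here and H is conditioned on, so the path is blocked at H.
Path 3: A → H → E → S → J
  H is a chain here and H is conditioned on, so the path is blocked at H.
Path 4: A → H → J
  H is a chain here and H is conditioned on, so the path is blocked at H.
Path 5: A → H → Q → J
  H is a chain here and H is conditioned on, so the path is blocked at H.
Path 6: A → M → J
  M is a chain and M is not conditioned on — no node blocks this path, so it is active.
Since the path A → H ← B → E → S → J is active, A and J are not d-separated given {H, Q}.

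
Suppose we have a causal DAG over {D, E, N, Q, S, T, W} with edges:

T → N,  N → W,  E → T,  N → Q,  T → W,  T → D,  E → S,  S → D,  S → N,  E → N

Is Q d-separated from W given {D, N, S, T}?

There are 6 undirected paths between Q and W; checking each against the conditioning set {D, N, S, T}:
Path 1: Q ← N ← T → W
  N is a chain here and N is conditioned on, so the path is blocked at N.
Path 2: Q ← N → W
  N is a fork here and N is conditioned on, so the path is blocked at N.
Path 3: Q ← N ← E → T → W
  N is a chain here and N is conditioned on, so the path is blocked at N.
Path 4: Q ← N ← E → S → D ← T → W
  N is a chain here and N is conditioned on, so the path is blocked at N.
Path 5: Q ← N ← S → D ← T → W
  N is a chain here and N is conditioned on, so the path is blocked at N.
Path 6: Q ← N ← S ← E → T → W
  N is a chain here and N is conditioned on, so the path is blocked at N.
Every path is blocked, so Q and W are d-separated given {D, N, S, T}.

Yes — Q and W are d-separated given {D, N, S, T}.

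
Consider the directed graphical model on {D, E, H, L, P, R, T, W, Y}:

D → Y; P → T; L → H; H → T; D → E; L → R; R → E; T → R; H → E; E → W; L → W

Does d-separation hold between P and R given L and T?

Yes

5 paths connect P and R; each must be blocked for d-separation to hold:
Path 1: P → T → R
  T is a chain here and T is conditioned on, so the path is blocked at T.
Path 2: P → T ← H → E ← R
  E is a collider here and neither E nor any of its descendants is conditioned on, so the collider stays closed — the path is blocked at E.
Path 3: P → T ← H → E → W ← L → R
  W is a collider here and neither W nor any of its descendants is conditioned on, so the collider stays closed — the path is blocked at W.
Path 4: P → T ← H ← L → R
  L is a fork here and L is conditioned on, so the path is blocked at L.
Path 5: P → T ← H ← L → W ← E ← R
  L is a fork here and L is conditioned on, so the path is blocked at L.
Since every path is blocked, d-separation holds.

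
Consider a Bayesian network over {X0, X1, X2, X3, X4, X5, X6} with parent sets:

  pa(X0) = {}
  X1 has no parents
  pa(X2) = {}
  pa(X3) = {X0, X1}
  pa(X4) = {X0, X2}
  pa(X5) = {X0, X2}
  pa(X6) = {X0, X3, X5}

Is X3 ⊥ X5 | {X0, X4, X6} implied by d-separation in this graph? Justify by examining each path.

No

There are 6 undirected paths between X3 and X5; checking each against the conditioning set {X0, X4, X6}:
Path 1: X3 → X6 ← X5
  X6 is a collider and X6 is conditioned on, which opens it — no node blocks this path, so it is active.
Path 2: X3 → X6 ← X0 → X5
  X0 is a fork here and X0 is conditioned on, so the path is blocked at X0.
Path 3: X3 → X6 ← X0 → X4 ← X2 → X5
  X0 is a fork here and X0 is conditioned on, so the path is blocked at X0.
Path 4: X3 ← X0 → X5
  X0 is a fork here and X0 is conditioned on, so the path is blocked at X0.
Path 5: X3 ← X0 → X6 ← X5
  X0 is a fork here and X0 is conditioned on, so the path is blocked at X0.
Path 6: X3 ← X0 → X4 ← X2 → X5
  X0 is a fork here and X0 is conditioned on, so the path is blocked at X0.
At least one path is unblocked, so d-separation fails.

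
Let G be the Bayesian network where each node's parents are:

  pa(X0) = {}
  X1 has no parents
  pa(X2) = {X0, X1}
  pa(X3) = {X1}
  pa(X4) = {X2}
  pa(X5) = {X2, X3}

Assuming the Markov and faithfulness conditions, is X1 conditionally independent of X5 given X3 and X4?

2 paths connect X1 and X5; each must be blocked for d-separation to hold:
Path 1: X1 → X2 → X5
  X2 is a chain and X2 is not conditioned on — no node blocks this path, so it is active.
Path 2: X1 → X3 → X5
  X3 is a chain here and X3 is conditioned on, so the path is blocked at X3.
Since the path X1 → X2 → X5 is active, X1 and X5 are not d-separated given {X3, X4}.

No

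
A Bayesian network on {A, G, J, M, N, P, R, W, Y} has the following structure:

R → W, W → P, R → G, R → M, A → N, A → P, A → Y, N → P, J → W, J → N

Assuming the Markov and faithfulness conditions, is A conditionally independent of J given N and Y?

Enumerating the 4 paths from A to J and testing each for blocking by {N, Y}:
Path 1: A → N → P ← W ← J
  N is a chain here and N is conditioned on, so the path is blocked at N.
Path 2: A → N ← J
  N is a collider and N is conditioned on, which opens it — no node blocks this path, so it is active.
Path 3: A → P ← N ← J
  P is a collider here and neither P nor any of its descendants is conditioned on, so the collider stays closed — the path is blocked at P.
Path 4: A → P ← W ← J
  P is a collider here and neither P nor any of its descendants is conditioned on, so the collider stays closed — the path is blocked at P.
At least one path is unblocked, so d-separation fails.

No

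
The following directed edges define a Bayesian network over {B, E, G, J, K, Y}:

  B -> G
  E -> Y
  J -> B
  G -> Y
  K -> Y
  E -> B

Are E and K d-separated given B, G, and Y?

Enumerating the 2 paths from E to K and testing each for blocking by {B, G, Y}:
Path 1: E → B → G → Y ← K
  B is a chain here and B is conditioned on, so the path is blocked at B.
Path 2: E → Y ← K
  Y is a collider and Y is conditioned on, which opens it — no node blocks this path, so it is active.
At least one path is unblocked, so d-separation fails.

No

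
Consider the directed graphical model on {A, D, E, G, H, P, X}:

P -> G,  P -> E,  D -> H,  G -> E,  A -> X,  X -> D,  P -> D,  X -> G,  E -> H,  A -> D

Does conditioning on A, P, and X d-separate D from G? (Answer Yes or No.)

We examine all 6 paths between D and G:
  1. D ← A → X → G — A:fork[blocks]; X:chain[blocks] ⇒ blocked
  2. D → H ← E ← G — H:collider[blocks]; E:chain[open] ⇒ blocked
  3. D → H ← E ← P → G — H:collider[blocks]; E:chain[open]; P:fork[blocks] ⇒ blocked
  4. D ← P → G — P:fork[blocks] ⇒ blocked
  5. D ← P → E ← G — P:fork[blocks]; E:collider[blocks] ⇒ blocked
  6. D ← X → G — X:fork[blocks] ⇒ blocked
Every path is blocked, so D and G are d-separated given {A, P, X}.

Yes — D and G are d-separated given {A, P, X}.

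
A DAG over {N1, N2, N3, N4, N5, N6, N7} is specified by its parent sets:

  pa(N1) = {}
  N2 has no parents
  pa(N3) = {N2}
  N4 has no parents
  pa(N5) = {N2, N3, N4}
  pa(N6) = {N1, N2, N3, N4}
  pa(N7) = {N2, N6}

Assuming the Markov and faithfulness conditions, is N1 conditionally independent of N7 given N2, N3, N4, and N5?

No

There are 6 undirected paths between N1 and N7; checking each against the conditioning set {N2, N3, N4, N5}:
Path 1: N1 → N6 ← N3 → N5 ← N2 → N7
  N6 is a collider here and neither N6 nor any of its descendants is conditioned on, so the collider stays closed — the path is blocked at N6.
Path 2: N1 → N6 ← N3 ← N2 → N7
  N6 is a collider here and neither N6 nor any of its descendants is conditioned on, so the collider stays closed — the path is blocked at N6.
Path 3: N1 → N6 → N7
  N6 is a chain and N6 is not conditioned on — no node blocks this path, so it is active.
Path 4: N1 → N6 ← N2 → N7
  N6 is a collider here and neither N6 nor any of its descendants is conditioned on, so the collider stays closed — the path is blocked at N6.
Path 5: N1 → N6 ← N4 → N5 ← N3 ← N2 → N7
  N6 is a collider here and neither N6 nor any of its descendants is conditioned on, so the collider stays closed — the path is blocked at N6.
Path 6: N1 → N6 ← N4 → N5 ← N2 → N7
  N6 is a collider here and neither N6 nor any of its descendants is conditioned on, so the collider stays closed — the path is blocked at N6.
At least one path is unblocked, so d-separation fails.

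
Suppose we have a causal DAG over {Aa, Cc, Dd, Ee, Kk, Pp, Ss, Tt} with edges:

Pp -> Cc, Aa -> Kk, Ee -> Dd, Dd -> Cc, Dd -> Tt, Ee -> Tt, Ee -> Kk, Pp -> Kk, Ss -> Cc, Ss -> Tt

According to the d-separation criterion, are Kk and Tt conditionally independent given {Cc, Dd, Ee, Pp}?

Yes — Kk and Tt are d-separated given {Cc, Dd, Ee, Pp}.

We examine all 6 paths between Kk and Tt:
  1. Kk ← Pp → Cc ← Ss → Tt — Pp:fork[blocks]; Cc:collider[open]; Ss:fork[open] ⇒ blocked
  2. Kk ← Pp → Cc ← Dd → Tt — Pp:fork[blocks]; Cc:collider[open]; Dd:fork[blocks] ⇒ blocked
  3. Kk ← Pp → Cc ← Dd ← Ee → Tt — Pp:fork[blocks]; Cc:collider[open]; Dd:chain[blocks]; Ee:fork[blocks] ⇒ blocked
  4. Kk ← Ee → Dd → Cc ← Ss → Tt — Ee:fork[blocks]; Dd:chain[blocks]; Cc:collider[open]; Ss:fork[open] ⇒ blocked
  5. Kk ← Ee → Dd → Tt — Ee:fork[blocks]; Dd:chain[blocks] ⇒ blocked
  6. Kk ← Ee → Tt — Ee:fork[blocks] ⇒ blocked
Every path is blocked, so Kk and Tt are d-separated given {Cc, Dd, Ee, Pp}.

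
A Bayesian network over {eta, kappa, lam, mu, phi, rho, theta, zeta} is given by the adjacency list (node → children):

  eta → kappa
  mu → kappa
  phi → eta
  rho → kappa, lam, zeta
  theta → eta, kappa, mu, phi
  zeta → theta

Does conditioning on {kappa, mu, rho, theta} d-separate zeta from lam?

There are 5 undirected paths between zeta and lam; checking each against the conditioning set {kappa, mu, rho, theta}:
Path 1: zeta → theta → phi → eta → kappa ← rho → lam
  theta is a chain here and theta is conditioned on, so the path is blocked at theta.
Path 2: zeta → theta → eta → kappa ← rho → lam
  theta is a chain here and theta is conditioned on, so the path is blocked at theta.
Path 3: zeta → theta → kappa ← rho → lam
  theta is a chain here and theta is conditioned on, so the path is blocked at theta.
Path 4: zeta → theta → mu → kappa ← rho → lam
  theta is a chain here and theta is conditioned on, so the path is blocked at theta.
Path 5: zeta ← rho → lam
  rho is a fork here and rho is conditioned on, so the path is blocked at rho.
All paths are blocked; zeta ⊥ lam | {kappa, mu, rho, theta} holds.

Yes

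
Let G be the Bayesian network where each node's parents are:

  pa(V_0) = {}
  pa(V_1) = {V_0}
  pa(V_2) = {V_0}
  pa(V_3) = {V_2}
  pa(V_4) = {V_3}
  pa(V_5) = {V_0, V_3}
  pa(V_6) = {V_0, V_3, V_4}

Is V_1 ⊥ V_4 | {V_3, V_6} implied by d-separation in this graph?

No

We examine all 6 paths between V_1 and V_4:
  1. V_1 ← V_0 → V_2 → V_3 → V_4 — V_0:fork[open]; V_2:chain[open]; V_3:chain[blocks] ⇒ blocked
  2. V_1 ← V_0 → V_2 → V_3 → V_6 ← V_4 — V_0:fork[open]; V_2:chain[open]; V_3:chain[blocks]; V_6:collider[open] ⇒ blocked
  3. V_1 ← V_0 → V_5 ← V_3 → V_4 — V_0:fork[open]; V_5:collider[blocks]; V_3:fork[blocks] ⇒ blocked
  4. V_1 ← V_0 → V_5 ← V_3 → V_6 ← V_4 — V_0:fork[open]; V_5:collider[blocks]; V_3:fork[blocks]; V_6:collider[open] ⇒ blocked
  5. V_1 ← V_0 → V_6 ← V_3 → V_4 — V_0:fork[open]; V_6:collider[open]; V_3:fork[blocks] ⇒ blocked
  6. V_1 ← V_0 → V_6 ← V_4 — V_0:fork[open]; V_6:collider[open] ⇒ active
Since the path V_1 ← V_0 → V_6 ← V_4 is active, V_1 and V_4 are not d-separated given {V_3, V_6}.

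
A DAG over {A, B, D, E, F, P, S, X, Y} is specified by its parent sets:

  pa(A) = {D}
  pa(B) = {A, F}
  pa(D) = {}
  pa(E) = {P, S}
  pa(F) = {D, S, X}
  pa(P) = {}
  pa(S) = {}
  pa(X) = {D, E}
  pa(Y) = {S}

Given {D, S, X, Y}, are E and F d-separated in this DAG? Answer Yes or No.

Yes

There are 4 undirected paths between E and F; checking each against the conditioning set {D, S, X, Y}:
  1. E → X ← D → A → B ← F — X:collider[open]; D:fork[blocks]; A:chain[open]; B:collider[blocks] ⇒ blocked
  2. E → X ← D → F — X:collider[open]; D:fork[blocks] ⇒ blocked
  3. E → X → F — X:chain[blocks] ⇒ blocked
  4. E ← S → F — S:fork[blocks] ⇒ blocked
Since every path is blocked, d-separation holds.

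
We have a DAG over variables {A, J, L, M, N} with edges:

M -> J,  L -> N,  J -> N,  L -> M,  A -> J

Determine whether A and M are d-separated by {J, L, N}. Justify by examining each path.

2 paths connect A and M; each must be blocked for d-separation to hold:
  1. A → J ← M — J:collider[open] ⇒ active
  2. A → J → N ← L → M — J:chain[blocks]; N:collider[open]; L:fork[blocks] ⇒ blocked
Because an active path exists, A and M are not d-separated.

No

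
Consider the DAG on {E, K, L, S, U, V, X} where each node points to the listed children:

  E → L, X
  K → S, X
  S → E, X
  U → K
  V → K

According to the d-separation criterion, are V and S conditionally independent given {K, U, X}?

There are 3 undirected paths between V and S; checking each against the conditioning set {K, U, X}:
Path 1: V → K → S
  K is a chain here and K is conditioned on, so the path is blocked at K.
Path 2: V → K → X ← E ← S
  K is a chain here and K is conditioned on, so the path is blocked at K.
Path 3: V → K → X ← S
  K is a chain here and K is conditioned on, so the path is blocked at K.
Every path is blocked, so V and S are d-separated given {K, U, X}.

Yes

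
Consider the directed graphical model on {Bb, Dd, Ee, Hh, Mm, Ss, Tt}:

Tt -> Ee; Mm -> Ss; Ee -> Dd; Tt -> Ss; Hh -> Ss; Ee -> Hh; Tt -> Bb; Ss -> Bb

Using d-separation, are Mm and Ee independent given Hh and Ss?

We examine all 3 paths between Mm and Ee:
Path 1: Mm → Ss ← Hh ← Ee
  Hh is a chain here and Hh is conditioned on, so the path is blocked at Hh.
Path 2: Mm → Ss → Bb ← Tt → Ee
  Ss is a chain here and Ss is conditioned on, so the path is blocked at Ss.
Path 3: Mm → Ss ← Tt → Ee
  Ss is a collider and Ss is conditioned on, which opens it; Tt is a fork and Tt is not conditioned on — no node blocks this path, so it is active.
At least one path is unblocked, so d-separation fails.

No — Mm and Ee are not d-separated given {Hh, Ss}.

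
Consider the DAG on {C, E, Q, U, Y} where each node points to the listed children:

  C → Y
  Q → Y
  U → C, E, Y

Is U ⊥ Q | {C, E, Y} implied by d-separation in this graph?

No

2 paths connect U and Q; each must be blocked for d-separation to hold:
  1. U → C → Y ← Q — C:chain[blocks]; Y:collider[open] ⇒ blocked
  2. U → Y ← Q — Y:collider[open] ⇒ active
Because an active path exists, U and Q are not d-separated.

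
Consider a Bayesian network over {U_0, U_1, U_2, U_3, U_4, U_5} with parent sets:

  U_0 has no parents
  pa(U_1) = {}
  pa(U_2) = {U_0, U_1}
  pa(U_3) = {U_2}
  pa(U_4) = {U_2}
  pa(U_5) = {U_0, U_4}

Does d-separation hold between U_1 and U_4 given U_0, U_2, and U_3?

Yes — U_1 and U_4 are d-separated given {U_0, U_2, U_3}.

We examine all 2 paths between U_1 and U_4:
  1. U_1 → U_2 ← U_0 → U_5 ← U_4 — U_2:collider[open]; U_0:fork[blocks]; U_5:collider[blocks] ⇒ blocked
  2. U_1 → U_2 → U_4 — U_2:chain[blocks] ⇒ blocked
Since every path is blocked, d-separation holds.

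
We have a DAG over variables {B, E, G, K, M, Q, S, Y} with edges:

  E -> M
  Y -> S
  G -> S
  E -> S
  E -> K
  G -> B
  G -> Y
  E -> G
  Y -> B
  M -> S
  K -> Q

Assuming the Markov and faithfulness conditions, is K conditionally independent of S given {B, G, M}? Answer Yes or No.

No — K and S are not d-separated given {B, G, M}.

5 paths connect K and S; each must be blocked for d-separation to hold:
Path 1: K ← E → G → S
  G is a chain here and G is conditioned on, so the path is blocked at G.
Path 2: K ← E → G → B ← Y → S
  G is a chain here and G is conditioned on, so the path is blocked at G.
Path 3: K ← E → G → Y → S
  G is a chain here and G is conditioned on, so the path is blocked at G.
Path 4: K ← E → S
  E is a fork and E is not conditioned on — no node blocks this path, so it is active.
Path 5: K ← E → M → S
  M is a chain here and M is conditioned on, so the path is blocked at M.
At least one path is unblocked, so d-separation fails.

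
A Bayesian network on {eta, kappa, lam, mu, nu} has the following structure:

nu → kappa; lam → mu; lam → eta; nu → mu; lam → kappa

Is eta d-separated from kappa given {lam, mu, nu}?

Yes — eta and kappa are d-separated given {lam, mu, nu}.

There are 2 undirected paths between eta and kappa; checking each against the conditioning set {lam, mu, nu}:
Path 1: eta ← lam → mu ← nu → kappa
  lam is a fork here and lam is conditioned on, so the path is blocked at lam.
Path 2: eta ← lam → kappa
  lam is a fork here and lam is conditioned on, so the path is blocked at lam.
Every path is blocked, so eta and kappa are d-separated given {lam, mu, nu}.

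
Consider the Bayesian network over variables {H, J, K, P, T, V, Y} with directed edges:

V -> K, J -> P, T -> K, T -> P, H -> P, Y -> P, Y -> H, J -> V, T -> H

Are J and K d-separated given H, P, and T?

No

4 paths connect J and K; each must be blocked for d-separation to hold:
Path 1: J → P ← Y → H ← T → K
  T is a fork here and T is conditioned on, so the path is blocked at T.
Path 2: J → P ← H ← T → K
  H is a chain here and H is conditioned on, so the path is blocked at H.
Path 3: J → P ← T → K
  T is a fork here and T is conditioned on, so the path is blocked at T.
Path 4: J → V → K
  V is a chain and V is not conditioned on — no node blocks this path, so it is active.
At least one path is unblocked, so d-separation fails.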